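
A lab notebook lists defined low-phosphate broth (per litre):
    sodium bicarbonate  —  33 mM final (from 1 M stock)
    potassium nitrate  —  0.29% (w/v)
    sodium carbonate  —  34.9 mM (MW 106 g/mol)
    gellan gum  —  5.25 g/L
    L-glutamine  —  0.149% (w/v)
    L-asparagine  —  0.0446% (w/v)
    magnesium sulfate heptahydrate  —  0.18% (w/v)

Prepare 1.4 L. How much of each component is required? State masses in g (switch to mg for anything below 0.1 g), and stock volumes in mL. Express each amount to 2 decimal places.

sodium bicarbonate 46.20 mL; potassium nitrate 4.06 g; sodium carbonate 5.18 g; gellan gum 7.35 g; L-glutamine 2.09 g; L-asparagine 0.62 g; magnesium sulfate heptahydrate 2.52 g

Working volume: 1.4 L.
sodium bicarbonate: V = C2·V2/C1 = 33 mM × 1400 mL ÷ 1000 mM = 46.20 mL
potassium nitrate: 0.29% w/v = 2.9 g/L → 2.9 × 1.4 L = 4.06 g
sodium carbonate: 34.9 mmol/L × 106 g/mol × 1.4 L ÷ 1000 = 5.18 g
gellan gum: 5.25 g/L × 1.4 L = 7.35 g
L-glutamine: 0.149 g per 100 mL × 1400 mL ÷ 100 = 2.09 g
L-asparagine: 0.0446 g per 100 mL × 1400 mL ÷ 100 = 0.62 g
magnesium sulfate heptahydrate: 0.18% w/v = 1.8 g/L → 1.8 × 1.4 L = 2.52 g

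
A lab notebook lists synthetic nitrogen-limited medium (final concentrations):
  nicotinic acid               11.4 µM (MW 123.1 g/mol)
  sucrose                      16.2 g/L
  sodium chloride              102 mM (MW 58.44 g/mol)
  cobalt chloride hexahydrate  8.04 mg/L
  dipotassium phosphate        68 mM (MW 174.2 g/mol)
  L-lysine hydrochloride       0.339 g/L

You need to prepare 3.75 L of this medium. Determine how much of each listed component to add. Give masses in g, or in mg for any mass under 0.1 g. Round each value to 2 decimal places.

nicotinic acid 5.26 mg; sucrose 60.75 g; sodium chloride 22.35 g; cobalt chloride hexahydrate 30.15 mg; dipotassium phosphate 44.42 g; L-lysine hydrochloride 1.27 g

Scale factor relative to 1 L: 3.75.
nicotinic acid: 11.4 µmol/L × 123.1 g/mol × 3.75 L ÷ 1000 = 5.26 mg
sucrose: 16.2 g/L × 3.75 L = 60.75 g
sodium chloride: 102 mmol/L × 58.44 g/mol × 3.75 L ÷ 1000 = 22.35 g
cobalt chloride hexahydrate: 8.04 mg/L × 3.75 L = 30.15 mg
dipotassium phosphate: 68 mmol/L × 174.2 g/mol × 3.75 L ÷ 1000 = 44.42 g
L-lysine hydrochloride: 0.339 g/L × 3.75 L = 1.27 g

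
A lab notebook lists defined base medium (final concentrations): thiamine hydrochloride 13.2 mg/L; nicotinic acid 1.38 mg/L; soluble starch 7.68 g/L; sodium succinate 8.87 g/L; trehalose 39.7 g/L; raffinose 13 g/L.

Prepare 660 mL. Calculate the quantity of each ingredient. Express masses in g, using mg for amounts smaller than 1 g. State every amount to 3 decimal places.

Scale factor relative to 1 L: 0.66.
thiamine hydrochloride: 13.2 mg/L × 0.66 L = 8.712 mg
nicotinic acid: 1.38 mg/L × 0.66 L = 0.911 mg
soluble starch: 7.68 g/L × 0.66 L = 5.069 g
sodium succinate: 8.87 g/L × 0.66 L = 5.854 g
trehalose: 39.7 g/L × 0.66 L = 26.202 g
raffinose: 13 g/L × 0.66 L = 8.580 g

thiamine hydrochloride 8.712 mg; nicotinic acid 0.911 mg; soluble starch 5.069 g; sodium succinate 5.854 g; trehalose 26.202 g; raffinose 8.580 g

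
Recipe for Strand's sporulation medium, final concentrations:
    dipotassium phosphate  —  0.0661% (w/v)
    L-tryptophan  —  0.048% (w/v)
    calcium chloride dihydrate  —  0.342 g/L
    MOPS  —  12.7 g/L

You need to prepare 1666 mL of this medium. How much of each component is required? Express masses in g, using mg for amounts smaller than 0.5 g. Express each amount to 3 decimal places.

Target volume = 1666 mL = 1.666 L.
dipotassium phosphate: 0.0661% w/v = 0.661 g/L → 0.661 × 1.666 L = 1.101 g
L-tryptophan: 0.048% w/v = 0.48 g/L → 0.48 × 1.666 L = 0.800 g
calcium chloride dihydrate: 0.342 g/L × 1.666 L = 0.570 g
MOPS: 12.7 g/L × 1.666 L = 21.158 g

dipotassium phosphate 1.101 g; L-tryptophan 0.800 g; calcium chloride dihydrate 0.570 g; MOPS 21.158 g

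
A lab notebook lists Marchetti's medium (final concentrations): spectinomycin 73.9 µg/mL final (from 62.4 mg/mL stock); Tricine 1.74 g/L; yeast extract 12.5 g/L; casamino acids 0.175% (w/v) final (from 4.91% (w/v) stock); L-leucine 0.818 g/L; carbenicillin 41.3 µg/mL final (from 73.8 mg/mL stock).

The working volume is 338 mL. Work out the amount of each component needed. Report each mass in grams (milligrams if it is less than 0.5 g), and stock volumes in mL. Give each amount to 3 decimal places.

Scale factor relative to 1 L: 0.338.
spectinomycin: dilute stock: 73.9 µg/mL × 338 mL ÷ 62400 µg/mL = 0.400 mL
Tricine: 1.74 g/L × 0.338 L = 0.588 g
yeast extract: 12.5 g/L × 0.338 L = 4.225 g
casamino acids: V = C2·V2/C1 = 0.175% ÷ 4.91% × 338 mL = 12.047 mL
L-leucine: 0.818 g/L × 0.338 L = 0.276484 g = 276.484 mg
carbenicillin: C1V1 = C2V2 → 41.3 µg/mL × 338 mL ÷ 73800 µg/mL = 0.189 mL

spectinomycin 0.400 mL; Tricine 0.588 g; yeast extract 4.225 g; casamino acids 12.047 mL; L-leucine 276.484 mg; carbenicillin 0.189 mL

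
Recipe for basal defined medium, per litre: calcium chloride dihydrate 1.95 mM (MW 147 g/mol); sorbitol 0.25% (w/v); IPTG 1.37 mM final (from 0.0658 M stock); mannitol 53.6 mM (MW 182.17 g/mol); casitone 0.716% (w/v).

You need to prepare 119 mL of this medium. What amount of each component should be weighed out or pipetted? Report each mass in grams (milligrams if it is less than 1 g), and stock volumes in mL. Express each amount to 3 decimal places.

calcium chloride dihydrate 34.111 mg; sorbitol 297.500 mg; IPTG 2.478 mL; mannitol 1.162 g; casitone 852.040 mg

Scale factor relative to 1 L: 0.119.
calcium chloride dihydrate: 1.95 mmol/L × 147 mg/mmol × 0.119 L = 34.111 mg
sorbitol: 0.25% w/v = 2.5 g/L → 2.5 × 0.119 L = 0.2975 g = 297.500 mg
IPTG: dilute stock: 1.37 mM × 119 mL ÷ 65.8 mM = 2.478 mL
mannitol: 53.6 mmol/L × 182.17 g/mol × 0.119 L ÷ 1000 = 1.162 g
casitone: 0.716% w/v = 7.16 g/L → 7.16 × 0.119 L = 0.85204 g = 852.040 mg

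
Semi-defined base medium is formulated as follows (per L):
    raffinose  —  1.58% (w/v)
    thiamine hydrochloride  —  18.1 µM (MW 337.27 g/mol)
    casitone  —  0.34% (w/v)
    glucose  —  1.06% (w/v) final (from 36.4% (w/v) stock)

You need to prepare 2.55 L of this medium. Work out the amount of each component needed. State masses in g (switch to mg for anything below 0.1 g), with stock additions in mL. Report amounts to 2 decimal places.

Scale factor relative to 1 L: 2.55.
raffinose: 1.58 g per 100 mL × 2550 mL ÷ 100 = 40.29 g
thiamine hydrochloride: 18.1 µmol/L × 337.27 g/mol × 2.55 L ÷ 1000 = 15.57 mg
casitone: 0.34 g per 100 mL × 2550 mL ÷ 100 = 8.67 g
glucose: C1V1 = C2V2 → 1.06% ÷ 36.4% × 2550 mL = 74.26 mL

raffinose 40.29 g; thiamine hydrochloride 15.57 mg; casitone 8.67 g; glucose 74.26 mL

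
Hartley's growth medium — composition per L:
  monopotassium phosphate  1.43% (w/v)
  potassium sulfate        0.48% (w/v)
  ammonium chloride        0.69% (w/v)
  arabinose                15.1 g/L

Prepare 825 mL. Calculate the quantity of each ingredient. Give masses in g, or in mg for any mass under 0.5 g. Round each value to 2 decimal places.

Scale factor relative to 1 L: 0.825.
monopotassium phosphate: 1.43 g per 100 mL × 825 mL ÷ 100 = 11.80 g
potassium sulfate: 0.48 g per 100 mL × 825 mL ÷ 100 = 3.96 g
ammonium chloride: 0.69 g per 100 mL × 825 mL ÷ 100 = 5.69 g
arabinose: 15.1 g/L × 0.825 L = 12.46 g

monopotassium phosphate 11.80 g; potassium sulfate 3.96 g; ammonium chloride 5.69 g; arabinose 12.46 g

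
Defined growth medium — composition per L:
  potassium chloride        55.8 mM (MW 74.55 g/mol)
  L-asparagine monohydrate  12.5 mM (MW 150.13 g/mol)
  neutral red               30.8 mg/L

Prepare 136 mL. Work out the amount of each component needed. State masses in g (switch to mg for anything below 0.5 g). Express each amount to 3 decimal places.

potassium chloride 0.566 g; L-asparagine monohydrate 255.221 mg; neutral red 4.189 mg

Target volume = 136 mL = 0.136 L.
potassium chloride: 55.8 mmol/L × 74.55 g/mol × 0.136 L ÷ 1000 = 0.566 g
L-asparagine monohydrate: 12.5 mmol/L × 150.13 mg/mmol × 0.136 L = 255.221 mg
neutral red: 30.8 mg/L × 0.136 L = 4.189 mg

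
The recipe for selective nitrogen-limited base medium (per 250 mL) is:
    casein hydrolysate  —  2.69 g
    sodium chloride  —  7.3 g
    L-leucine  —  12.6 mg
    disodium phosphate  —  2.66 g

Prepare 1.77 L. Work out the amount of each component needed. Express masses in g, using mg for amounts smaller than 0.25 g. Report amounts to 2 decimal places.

casein hydrolysate 19.05 g; sodium chloride 51.68 g; L-leucine 89.21 mg; disodium phosphate 18.83 g

Scale factor = 1770 mL / 250 mL = 7.08.
casein hydrolysate: 2.69 g × (1770 mL / 250 mL) = 19.05 g
sodium chloride: 7.3 g × (1770 mL / 250 mL) = 51.68 g
L-leucine: 12.6 mg × (1770 mL / 250 mL) = 89.21 mg
disodium phosphate: 2.66 g × (1770 mL / 250 mL) = 18.83 g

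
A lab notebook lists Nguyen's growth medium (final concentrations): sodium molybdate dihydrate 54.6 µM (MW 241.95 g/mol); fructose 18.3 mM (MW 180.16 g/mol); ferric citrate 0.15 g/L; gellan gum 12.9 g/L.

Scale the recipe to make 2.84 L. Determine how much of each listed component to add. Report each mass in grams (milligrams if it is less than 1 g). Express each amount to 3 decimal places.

Scale factor relative to 1 L: 2.84.
sodium molybdate dihydrate: 54.6 µmol/L × 241.95 g/mol × 2.84 L ÷ 1000 = 37.518 mg
fructose: 18.3 mmol/L × 180.16 g/mol × 2.84 L ÷ 1000 = 9.363 g
ferric citrate: 0.15 g/L × 2.84 L = 0.426 g = 426.000 mg
gellan gum: 12.9 g/L × 2.84 L = 36.636 g

sodium molybdate dihydrate 37.518 mg; fructose 9.363 g; ferric citrate 426.000 mg; gellan gum 36.636 g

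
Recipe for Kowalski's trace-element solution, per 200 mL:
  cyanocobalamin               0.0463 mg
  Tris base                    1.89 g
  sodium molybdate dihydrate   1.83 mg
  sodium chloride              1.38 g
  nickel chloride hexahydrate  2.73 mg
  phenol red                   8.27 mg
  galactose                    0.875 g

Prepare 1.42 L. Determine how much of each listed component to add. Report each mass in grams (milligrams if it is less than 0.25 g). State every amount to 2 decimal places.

cyanocobalamin 0.33 mg; Tris base 13.42 g; sodium molybdate dihydrate 12.99 mg; sodium chloride 9.80 g; nickel chloride hexahydrate 19.38 mg; phenol red 58.72 mg; galactose 6.21 g

Ratio of target to recipe volume: 1420 / 200 = 7.1.
cyanocobalamin: 0.0463 mg × (1420 mL / 200 mL) = 0.33 mg
Tris base: 1.89 g × (1420 mL / 200 mL) = 13.42 g
sodium molybdate dihydrate: 1.83 mg × (1420 mL / 200 mL) = 12.99 mg
sodium chloride: 1.38 g × (1420 mL / 200 mL) = 9.80 g
nickel chloride hexahydrate: 2.73 mg × (1420 mL / 200 mL) = 19.38 mg
phenol red: 8.27 mg × (1420 mL / 200 mL) = 58.72 mg
galactose: 0.875 g × (1420 mL / 200 mL) = 6.21 g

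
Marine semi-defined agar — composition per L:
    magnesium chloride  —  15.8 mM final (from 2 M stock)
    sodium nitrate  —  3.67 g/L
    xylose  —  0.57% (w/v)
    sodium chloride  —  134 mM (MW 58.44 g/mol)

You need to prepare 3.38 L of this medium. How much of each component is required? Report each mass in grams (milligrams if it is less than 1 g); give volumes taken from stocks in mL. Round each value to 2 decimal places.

Scale factor relative to 1 L: 3.38.
magnesium chloride: C1V1 = C2V2 → 15.8 mM × 3380 mL ÷ 2000 mM = 26.70 mL
sodium nitrate: 3.67 g/L × 3.38 L = 12.40 g
xylose: 0.57 g per 100 mL × 3380 mL ÷ 100 = 19.27 g
sodium chloride: 134 mmol/L × 58.44 g/mol × 3.38 L ÷ 1000 = 26.47 g

magnesium chloride 26.70 mL; sodium nitrate 12.40 g; xylose 19.27 g; sodium chloride 26.47 g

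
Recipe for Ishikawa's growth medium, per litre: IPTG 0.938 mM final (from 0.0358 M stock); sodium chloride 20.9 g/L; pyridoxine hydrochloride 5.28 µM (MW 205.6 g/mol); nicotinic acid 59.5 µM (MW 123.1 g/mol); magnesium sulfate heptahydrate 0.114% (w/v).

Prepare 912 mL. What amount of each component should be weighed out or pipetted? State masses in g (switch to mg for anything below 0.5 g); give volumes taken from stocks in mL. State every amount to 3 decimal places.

Target volume = 912 mL = 0.912 L.
IPTG: V = C2·V2/C1 = 0.938 mM × 912 mL ÷ 35.8 mM = 23.895 mL
sodium chloride: 20.9 g/L × 0.912 L = 19.061 g
pyridoxine hydrochloride: 5.28 µmol/L × 205.6 g/mol × 0.912 L ÷ 1000 = 0.990 mg
nicotinic acid: 59.5 µmol/L × 123.1 g/mol × 0.912 L ÷ 1000 = 6.680 mg
magnesium sulfate heptahydrate: 0.114 g per 100 mL × 912 mL ÷ 100 = 1.040 g

IPTG 23.895 mL; sodium chloride 19.061 g; pyridoxine hydrochloride 0.990 mg; nicotinic acid 6.680 mg; magnesium sulfate heptahydrate 1.040 g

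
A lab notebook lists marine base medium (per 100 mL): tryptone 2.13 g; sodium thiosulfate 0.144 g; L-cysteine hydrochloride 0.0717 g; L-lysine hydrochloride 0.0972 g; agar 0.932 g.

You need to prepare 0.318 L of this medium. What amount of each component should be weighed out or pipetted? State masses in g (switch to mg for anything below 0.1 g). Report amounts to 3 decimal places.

tryptone 6.773 g; sodium thiosulfate 0.458 g; L-cysteine hydrochloride 0.228 g; L-lysine hydrochloride 0.309 g; agar 2.964 g

Scale factor = 318 mL / 100 mL = 3.18.
tryptone: 2.13 g × (318 mL / 100 mL) = 6.773 g
sodium thiosulfate: 0.144 g × (318 mL / 100 mL) = 0.458 g
L-cysteine hydrochloride: 0.0717 g × (318 mL / 100 mL) = 0.228 g
L-lysine hydrochloride: 0.0972 g × (318 mL / 100 mL) = 0.309 g
agar: 0.932 g × (318 mL / 100 mL) = 2.964 g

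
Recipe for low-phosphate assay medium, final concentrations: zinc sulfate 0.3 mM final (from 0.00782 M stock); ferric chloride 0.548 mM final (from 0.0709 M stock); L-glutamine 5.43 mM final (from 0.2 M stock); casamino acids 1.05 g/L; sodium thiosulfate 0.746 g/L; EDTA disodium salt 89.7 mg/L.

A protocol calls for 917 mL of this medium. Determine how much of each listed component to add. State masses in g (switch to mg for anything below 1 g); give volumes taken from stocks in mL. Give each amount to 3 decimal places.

Working volume: 917 mL = 0.917 L.
zinc sulfate: C1V1 = C2V2 → 0.3 mM × 917 mL ÷ 7.82 mM = 35.179 mL
ferric chloride: V = C2·V2/C1 = 0.548 mM × 917 mL ÷ 70.9 mM = 7.088 mL
L-glutamine: V = C2·V2/C1 = 5.43 mM × 917 mL ÷ 200 mM = 24.897 mL
casamino acids: 1.05 g/L × 0.917 L = 0.96285 g = 962.850 mg
sodium thiosulfate: 0.746 g/L × 0.917 L = 0.684082 g = 684.082 mg
EDTA disodium salt: 89.7 mg/L × 0.917 L = 82.255 mg

zinc sulfate 35.179 mL; ferric chloride 7.088 mL; L-glutamine 24.897 mL; casamino acids 962.850 mg; sodium thiosulfate 684.082 mg; EDTA disodium salt 82.255 mg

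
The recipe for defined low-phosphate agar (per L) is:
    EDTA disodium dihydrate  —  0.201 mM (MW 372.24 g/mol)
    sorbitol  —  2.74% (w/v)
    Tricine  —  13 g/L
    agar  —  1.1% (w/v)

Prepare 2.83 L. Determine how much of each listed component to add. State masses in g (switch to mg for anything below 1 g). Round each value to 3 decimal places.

Scale factor relative to 1 L: 2.83.
EDTA disodium dihydrate: 0.201 mmol/L × 372.24 mg/mmol × 2.83 L = 211.741 mg
sorbitol: 2.74% w/v = 27.4 g/L → 27.4 × 2.83 L = 77.542 g
Tricine: 13 g/L × 2.83 L = 36.790 g
agar: 1.1% w/v = 11 g/L → 11 × 2.83 L = 31.130 g

EDTA disodium dihydrate 211.741 mg; sorbitol 77.542 g; Tricine 36.790 g; agar 31.130 g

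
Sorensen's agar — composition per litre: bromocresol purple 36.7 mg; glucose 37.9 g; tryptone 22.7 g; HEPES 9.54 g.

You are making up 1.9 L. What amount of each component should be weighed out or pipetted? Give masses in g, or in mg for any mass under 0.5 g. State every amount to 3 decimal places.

bromocresol purple 69.730 mg; glucose 72.010 g; tryptone 43.130 g; HEPES 18.126 g

Scale factor = 1900 mL / 1000 mL = 1.9.
bromocresol purple: 36.7 mg × (1900 mL / 1000 mL) = 69.730 mg
glucose: 37.9 g × (1900 mL / 1000 mL) = 72.010 g
tryptone: 22.7 g × (1900 mL / 1000 mL) = 43.130 g
HEPES: 9.54 g × (1900 mL / 1000 mL) = 18.126 g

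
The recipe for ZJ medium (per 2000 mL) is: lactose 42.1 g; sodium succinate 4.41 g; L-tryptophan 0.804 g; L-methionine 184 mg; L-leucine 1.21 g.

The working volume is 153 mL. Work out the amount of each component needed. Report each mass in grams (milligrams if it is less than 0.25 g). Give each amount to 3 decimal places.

lactose 3.221 g; sodium succinate 0.337 g; L-tryptophan 61.506 mg; L-methionine 14.076 mg; L-leucine 92.565 mg

Ratio of target to recipe volume: 153 / 2000 = 0.0765.
lactose: 42.1 g × (153 mL / 2000 mL) = 3.221 g
sodium succinate: 4.41 g × (153 mL / 2000 mL) = 0.337 g
L-tryptophan: 0.804 g × (153 mL / 2000 mL) = 0.061506 g = 61.506 mg
L-methionine: 184 mg × (153 mL / 2000 mL) = 14.076 mg
L-leucine: 1.21 g × (153 mL / 2000 mL) = 0.092565 g = 92.565 mg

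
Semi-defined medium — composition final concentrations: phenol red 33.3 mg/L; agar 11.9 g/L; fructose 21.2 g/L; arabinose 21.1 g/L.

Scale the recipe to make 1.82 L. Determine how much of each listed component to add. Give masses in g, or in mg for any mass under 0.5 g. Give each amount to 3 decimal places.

Working volume: 1.82 L.
phenol red: 33.3 mg/L × 1.82 L = 60.606 mg
agar: 11.9 g/L × 1.82 L = 21.658 g
fructose: 21.2 g/L × 1.82 L = 38.584 g
arabinose: 21.1 g/L × 1.82 L = 38.402 g

phenol red 60.606 mg; agar 21.658 g; fructose 38.584 g; arabinose 38.402 g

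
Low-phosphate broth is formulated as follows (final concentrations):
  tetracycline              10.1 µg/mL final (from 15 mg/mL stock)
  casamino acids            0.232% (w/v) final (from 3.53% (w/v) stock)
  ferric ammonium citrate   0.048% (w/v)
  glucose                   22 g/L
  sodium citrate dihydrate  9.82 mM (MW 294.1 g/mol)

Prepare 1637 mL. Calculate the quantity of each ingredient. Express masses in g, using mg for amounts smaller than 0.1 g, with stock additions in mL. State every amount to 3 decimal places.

tetracycline 1.102 mL; casamino acids 107.588 mL; ferric ammonium citrate 0.786 g; glucose 36.014 g; sodium citrate dihydrate 4.728 g

Scale factor relative to 1 L: 1.637.
tetracycline: dilute stock: 10.1 µg/mL × 1637 mL ÷ 15000 µg/mL = 1.102 mL
casamino acids: V = C2·V2/C1 = 0.232% ÷ 3.53% × 1637 mL = 107.588 mL
ferric ammonium citrate: 0.048% w/v = 0.48 g/L → 0.48 × 1.637 L = 0.786 g
glucose: 22 g/L × 1.637 L = 36.014 g
sodium citrate dihydrate: 9.82 mmol/L × 294.1 g/mol × 1.637 L ÷ 1000 = 4.728 g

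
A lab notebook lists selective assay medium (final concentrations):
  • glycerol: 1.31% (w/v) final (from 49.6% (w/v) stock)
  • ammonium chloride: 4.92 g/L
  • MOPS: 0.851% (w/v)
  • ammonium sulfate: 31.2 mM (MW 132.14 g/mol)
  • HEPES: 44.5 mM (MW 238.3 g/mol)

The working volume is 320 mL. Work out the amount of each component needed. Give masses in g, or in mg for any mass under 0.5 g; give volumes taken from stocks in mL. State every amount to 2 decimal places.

glycerol 8.45 mL; ammonium chloride 1.57 g; MOPS 2.72 g; ammonium sulfate 1.32 g; HEPES 3.39 g

Target volume = 320 mL = 0.32 L.
glycerol: dilute stock: 1.31% ÷ 49.6% × 320 mL = 8.45 mL
ammonium chloride: 4.92 g/L × 0.32 L = 1.57 g
MOPS: 0.851% w/v = 8.51 g/L → 8.51 × 0.32 L = 2.72 g
ammonium sulfate: 31.2 mmol/L × 132.14 g/mol × 0.32 L ÷ 1000 = 1.32 g
HEPES: 44.5 mmol/L × 238.3 g/mol × 0.32 L ÷ 1000 = 3.39 g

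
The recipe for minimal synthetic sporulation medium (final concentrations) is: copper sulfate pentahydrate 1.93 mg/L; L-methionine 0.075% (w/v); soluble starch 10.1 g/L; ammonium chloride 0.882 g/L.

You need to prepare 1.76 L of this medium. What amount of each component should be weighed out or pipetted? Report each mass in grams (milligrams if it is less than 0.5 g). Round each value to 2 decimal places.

Scale factor relative to 1 L: 1.76.
copper sulfate pentahydrate: 1.93 mg/L × 1.76 L = 3.40 mg
L-methionine: 0.075 g per 100 mL × 1760 mL ÷ 100 = 1.32 g
soluble starch: 10.1 g/L × 1.76 L = 17.78 g
ammonium chloride: 0.882 g/L × 1.76 L = 1.55 g

copper sulfate pentahydrate 3.40 mg; L-methionine 1.32 g; soluble starch 17.78 g; ammonium chloride 1.55 g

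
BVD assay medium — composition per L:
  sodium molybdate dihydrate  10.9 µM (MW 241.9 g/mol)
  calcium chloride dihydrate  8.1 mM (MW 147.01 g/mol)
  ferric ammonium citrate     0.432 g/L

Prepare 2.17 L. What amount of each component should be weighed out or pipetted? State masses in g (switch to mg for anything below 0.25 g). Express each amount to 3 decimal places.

Scale factor relative to 1 L: 2.17.
sodium molybdate dihydrate: 10.9 µmol/L × 241.9 g/mol × 2.17 L ÷ 1000 = 5.722 mg
calcium chloride dihydrate: 8.1 mmol/L × 147.01 g/mol × 2.17 L ÷ 1000 = 2.584 g
ferric ammonium citrate: 0.432 g/L × 2.17 L = 0.937 g

sodium molybdate dihydrate 5.722 mg; calcium chloride dihydrate 2.584 g; ferric ammonium citrate 0.937 g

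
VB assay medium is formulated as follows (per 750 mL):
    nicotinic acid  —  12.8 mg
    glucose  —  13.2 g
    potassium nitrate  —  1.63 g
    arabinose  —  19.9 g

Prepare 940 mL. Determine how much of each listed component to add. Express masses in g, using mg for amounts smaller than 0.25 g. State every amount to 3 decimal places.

Scale factor = 940 mL / 750 mL = 1.25333.
nicotinic acid: 12.8 mg × (940 mL / 750 mL) = 16.043 mg
glucose: 13.2 g × (940 mL / 750 mL) = 16.544 g
potassium nitrate: 1.63 g × (940 mL / 750 mL) = 2.043 g
arabinose: 19.9 g × (940 mL / 750 mL) = 24.941 g

nicotinic acid 16.043 mg; glucose 16.544 g; potassium nitrate 2.043 g; arabinose 24.941 g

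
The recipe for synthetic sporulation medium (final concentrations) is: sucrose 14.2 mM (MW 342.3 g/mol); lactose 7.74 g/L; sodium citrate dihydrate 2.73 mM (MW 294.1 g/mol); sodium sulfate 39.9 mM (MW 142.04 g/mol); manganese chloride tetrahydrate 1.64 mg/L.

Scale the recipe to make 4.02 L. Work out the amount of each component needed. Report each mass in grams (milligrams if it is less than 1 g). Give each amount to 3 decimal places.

sucrose 19.540 g; lactose 31.115 g; sodium citrate dihydrate 3.228 g; sodium sulfate 22.783 g; manganese chloride tetrahydrate 6.593 mg

Scale factor relative to 1 L: 4.02.
sucrose: 14.2 mmol/L × 342.3 g/mol × 4.02 L ÷ 1000 = 19.540 g
lactose: 7.74 g/L × 4.02 L = 31.115 g
sodium citrate dihydrate: 2.73 mmol/L × 294.1 g/mol × 4.02 L ÷ 1000 = 3.228 g
sodium sulfate: 39.9 mmol/L × 142.04 g/mol × 4.02 L ÷ 1000 = 22.783 g
manganese chloride tetrahydrate: 1.64 mg/L × 4.02 L = 6.593 mg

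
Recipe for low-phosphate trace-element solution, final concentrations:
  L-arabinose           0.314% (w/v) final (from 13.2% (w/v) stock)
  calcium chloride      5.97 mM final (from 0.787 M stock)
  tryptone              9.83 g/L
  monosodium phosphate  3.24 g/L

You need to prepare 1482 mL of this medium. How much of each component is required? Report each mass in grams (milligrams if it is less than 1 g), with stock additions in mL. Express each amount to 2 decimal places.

Working volume: 1482 mL = 1.482 L.
L-arabinose: V = C2·V2/C1 = 0.314% ÷ 13.2% × 1482 mL = 35.25 mL
calcium chloride: dilute stock: 5.97 mM × 1482 mL ÷ 787 mM = 11.24 mL
tryptone: 9.83 g/L × 1.482 L = 14.57 g
monosodium phosphate: 3.24 g/L × 1.482 L = 4.80 g

L-arabinose 35.25 mL; calcium chloride 11.24 mL; tryptone 14.57 g; monosodium phosphate 4.80 g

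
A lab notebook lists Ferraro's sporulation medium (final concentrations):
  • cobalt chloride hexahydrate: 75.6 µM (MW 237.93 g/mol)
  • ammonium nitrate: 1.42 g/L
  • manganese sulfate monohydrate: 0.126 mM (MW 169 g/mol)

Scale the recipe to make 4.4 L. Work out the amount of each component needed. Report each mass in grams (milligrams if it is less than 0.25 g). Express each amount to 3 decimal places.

cobalt chloride hexahydrate 79.145 mg; ammonium nitrate 6.248 g; manganese sulfate monohydrate 93.694 mg

Working volume: 4.4 L.
cobalt chloride hexahydrate: 75.6 µmol/L × 237.93 g/mol × 4.4 L ÷ 1000 = 79.145 mg
ammonium nitrate: 1.42 g/L × 4.4 L = 6.248 g
manganese sulfate monohydrate: 0.126 mmol/L × 169 mg/mmol × 4.4 L = 93.694 mg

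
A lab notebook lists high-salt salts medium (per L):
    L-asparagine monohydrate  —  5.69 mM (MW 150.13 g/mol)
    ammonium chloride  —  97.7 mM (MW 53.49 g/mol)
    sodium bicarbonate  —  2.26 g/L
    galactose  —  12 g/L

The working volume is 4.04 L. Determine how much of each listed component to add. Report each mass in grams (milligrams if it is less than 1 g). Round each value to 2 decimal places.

L-asparagine monohydrate 3.45 g; ammonium chloride 21.11 g; sodium bicarbonate 9.13 g; galactose 48.48 g

Working volume: 4.04 L.
L-asparagine monohydrate: 5.69 mmol/L × 150.13 g/mol × 4.04 L ÷ 1000 = 3.45 g
ammonium chloride: 97.7 mmol/L × 53.49 g/mol × 4.04 L ÷ 1000 = 21.11 g
sodium bicarbonate: 2.26 g/L × 4.04 L = 9.13 g
galactose: 12 g/L × 4.04 L = 48.48 g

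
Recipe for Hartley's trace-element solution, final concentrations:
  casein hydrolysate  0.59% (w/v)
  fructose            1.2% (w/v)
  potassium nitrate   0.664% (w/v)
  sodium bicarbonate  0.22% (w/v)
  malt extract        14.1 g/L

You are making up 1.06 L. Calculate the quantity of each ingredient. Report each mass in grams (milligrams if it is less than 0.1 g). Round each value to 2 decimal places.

Working volume: 1.06 L.
casein hydrolysate: 0.59% w/v = 5.9 g/L → 5.9 × 1.06 L = 6.25 g
fructose: 1.2% w/v = 12 g/L → 12 × 1.06 L = 12.72 g
potassium nitrate: 0.664% w/v = 6.64 g/L → 6.64 × 1.06 L = 7.04 g
sodium bicarbonate: 0.22 g per 100 mL × 1060 mL ÷ 100 = 2.33 g
malt extract: 14.1 g/L × 1.06 L = 14.95 g

casein hydrolysate 6.25 g; fructose 12.72 g; potassium nitrate 7.04 g; sodium bicarbonate 2.33 g; malt extract 14.95 g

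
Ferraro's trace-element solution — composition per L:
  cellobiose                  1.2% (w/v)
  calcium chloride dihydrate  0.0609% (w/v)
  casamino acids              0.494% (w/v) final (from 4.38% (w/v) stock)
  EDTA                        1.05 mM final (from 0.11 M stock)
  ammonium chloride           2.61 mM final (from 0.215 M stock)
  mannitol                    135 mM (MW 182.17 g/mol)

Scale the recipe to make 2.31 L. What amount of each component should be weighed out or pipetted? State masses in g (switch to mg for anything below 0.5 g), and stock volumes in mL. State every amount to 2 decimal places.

Scale factor relative to 1 L: 2.31.
cellobiose: 1.2% w/v = 12 g/L → 12 × 2.31 L = 27.72 g
calcium chloride dihydrate: 0.0609 g per 100 mL × 2310 mL ÷ 100 = 1.41 g
casamino acids: dilute stock: 0.494% ÷ 4.38% × 2310 mL = 260.53 mL
EDTA: dilute stock: 1.05 mM × 2310 mL ÷ 110 mM = 22.05 mL
ammonium chloride: dilute stock: 2.61 mM × 2310 mL ÷ 215 mM = 28.04 mL
mannitol: 135 mmol/L × 182.17 g/mol × 2.31 L ÷ 1000 = 56.81 g

cellobiose 27.72 g; calcium chloride dihydrate 1.41 g; casamino acids 260.53 mL; EDTA 22.05 mL; ammonium chloride 28.04 mL; mannitol 56.81 g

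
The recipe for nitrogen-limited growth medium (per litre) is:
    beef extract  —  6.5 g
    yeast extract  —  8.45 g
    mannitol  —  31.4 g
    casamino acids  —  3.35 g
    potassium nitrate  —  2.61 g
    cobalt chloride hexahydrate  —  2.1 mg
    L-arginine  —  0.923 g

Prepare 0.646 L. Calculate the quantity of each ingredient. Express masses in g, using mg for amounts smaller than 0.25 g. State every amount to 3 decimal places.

Ratio of target to recipe volume: 646 / 1000 = 0.646.
beef extract: 6.5 g × (646 mL / 1000 mL) = 4.199 g
yeast extract: 8.45 g × (646 mL / 1000 mL) = 5.459 g
mannitol: 31.4 g × (646 mL / 1000 mL) = 20.284 g
casamino acids: 3.35 g × (646 mL / 1000 mL) = 2.164 g
potassium nitrate: 2.61 g × (646 mL / 1000 mL) = 1.686 g
cobalt chloride hexahydrate: 2.1 mg × (646 mL / 1000 mL) = 1.357 mg
L-arginine: 0.923 g × (646 mL / 1000 mL) = 0.596 g

beef extract 4.199 g; yeast extract 5.459 g; mannitol 20.284 g; casamino acids 2.164 g; potassium nitrate 1.686 g; cobalt chloride hexahydrate 1.357 mg; L-arginine 0.596 g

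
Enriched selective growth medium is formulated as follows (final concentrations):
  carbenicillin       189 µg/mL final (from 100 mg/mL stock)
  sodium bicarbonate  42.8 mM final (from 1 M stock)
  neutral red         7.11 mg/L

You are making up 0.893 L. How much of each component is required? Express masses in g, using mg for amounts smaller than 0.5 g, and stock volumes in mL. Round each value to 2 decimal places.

carbenicillin 1.69 mL; sodium bicarbonate 38.22 mL; neutral red 6.35 mg

Working volume: 0.893 L.
carbenicillin: dilute stock: 189 µg/mL × 893 mL ÷ 100000 µg/mL = 1.69 mL
sodium bicarbonate: dilute stock: 42.8 mM × 893 mL ÷ 1000 mM = 38.22 mL
neutral red: 7.11 mg/L × 0.893 L = 6.35 mg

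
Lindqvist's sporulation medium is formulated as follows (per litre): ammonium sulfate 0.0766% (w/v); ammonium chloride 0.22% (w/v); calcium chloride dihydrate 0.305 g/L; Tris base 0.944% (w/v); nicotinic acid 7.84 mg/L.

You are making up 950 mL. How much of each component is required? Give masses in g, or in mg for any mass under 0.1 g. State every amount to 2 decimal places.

Target volume = 950 mL = 0.95 L.
ammonium sulfate: 0.0766% w/v = 0.766 g/L → 0.766 × 0.95 L = 0.73 g
ammonium chloride: 0.22% w/v = 2.2 g/L → 2.2 × 0.95 L = 2.09 g
calcium chloride dihydrate: 0.305 g/L × 0.95 L = 0.29 g
Tris base: 0.944% w/v = 9.44 g/L → 9.44 × 0.95 L = 8.97 g
nicotinic acid: 7.84 mg/L × 0.95 L = 7.45 mg

ammonium sulfate 0.73 g; ammonium chloride 2.09 g; calcium chloride dihydrate 0.29 g; Tris base 8.97 g; nicotinic acid 7.45 mg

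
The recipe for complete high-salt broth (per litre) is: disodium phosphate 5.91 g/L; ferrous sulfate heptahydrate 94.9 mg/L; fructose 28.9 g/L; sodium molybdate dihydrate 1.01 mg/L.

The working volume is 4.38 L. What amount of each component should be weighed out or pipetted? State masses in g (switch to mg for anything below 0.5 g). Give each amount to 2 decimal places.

Working volume: 4.38 L.
disodium phosphate: 5.91 g/L × 4.38 L = 25.89 g
ferrous sulfate heptahydrate: 94.9 mg/L × 4.38 L = 415.66 mg
fructose: 28.9 g/L × 4.38 L = 126.58 g
sodium molybdate dihydrate: 1.01 mg/L × 4.38 L = 4.42 mg

disodium phosphate 25.89 g; ferrous sulfate heptahydrate 415.66 mg; fructose 126.58 g; sodium molybdate dihydrate 4.42 mg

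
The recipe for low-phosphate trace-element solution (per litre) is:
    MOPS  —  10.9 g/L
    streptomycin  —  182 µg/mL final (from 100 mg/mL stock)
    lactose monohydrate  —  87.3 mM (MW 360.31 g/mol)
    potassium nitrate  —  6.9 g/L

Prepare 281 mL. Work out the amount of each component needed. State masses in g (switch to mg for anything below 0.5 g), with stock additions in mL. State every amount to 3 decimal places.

Working volume: 281 mL = 0.281 L.
MOPS: 10.9 g/L × 0.281 L = 3.063 g
streptomycin: V = C2·V2/C1 = 182 µg/mL × 281 mL ÷ 100000 µg/mL = 0.511 mL
lactose monohydrate: 87.3 mmol/L × 360.31 g/mol × 0.281 L ÷ 1000 = 8.839 g
potassium nitrate: 6.9 g/L × 0.281 L = 1.939 g

MOPS 3.063 g; streptomycin 0.511 mL; lactose monohydrate 8.839 g; potassium nitrate 1.939 g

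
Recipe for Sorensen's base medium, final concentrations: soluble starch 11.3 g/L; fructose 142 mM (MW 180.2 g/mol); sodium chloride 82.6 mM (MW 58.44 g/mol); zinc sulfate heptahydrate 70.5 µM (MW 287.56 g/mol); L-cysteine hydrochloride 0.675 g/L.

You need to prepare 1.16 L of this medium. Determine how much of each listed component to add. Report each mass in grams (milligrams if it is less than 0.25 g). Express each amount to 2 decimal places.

Working volume: 1.16 L.
soluble starch: 11.3 g/L × 1.16 L = 13.11 g
fructose: 142 mmol/L × 180.2 g/mol × 1.16 L ÷ 1000 = 29.68 g
sodium chloride: 82.6 mmol/L × 58.44 g/mol × 1.16 L ÷ 1000 = 5.60 g
zinc sulfate heptahydrate: 70.5 µmol/L × 287.56 g/mol × 1.16 L ÷ 1000 = 23.52 mg
L-cysteine hydrochloride: 0.675 g/L × 1.16 L = 0.78 g

soluble starch 13.11 g; fructose 29.68 g; sodium chloride 5.60 g; zinc sulfate heptahydrate 23.52 mg; L-cysteine hydrochloride 0.78 g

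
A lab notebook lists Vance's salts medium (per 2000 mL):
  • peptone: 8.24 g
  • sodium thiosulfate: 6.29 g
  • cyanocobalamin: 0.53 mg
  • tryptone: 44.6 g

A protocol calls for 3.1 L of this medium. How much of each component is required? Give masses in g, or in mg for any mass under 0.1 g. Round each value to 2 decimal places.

Ratio of target to recipe volume: 3100 / 2000 = 1.55.
peptone: 8.24 g × (3100 mL / 2000 mL) = 12.77 g
sodium thiosulfate: 6.29 g × (3100 mL / 2000 mL) = 9.75 g
cyanocobalamin: 0.53 mg × (3100 mL / 2000 mL) = 0.82 mg
tryptone: 44.6 g × (3100 mL / 2000 mL) = 69.13 g

peptone 12.77 g; sodium thiosulfate 9.75 g; cyanocobalamin 0.82 mg; tryptone 69.13 g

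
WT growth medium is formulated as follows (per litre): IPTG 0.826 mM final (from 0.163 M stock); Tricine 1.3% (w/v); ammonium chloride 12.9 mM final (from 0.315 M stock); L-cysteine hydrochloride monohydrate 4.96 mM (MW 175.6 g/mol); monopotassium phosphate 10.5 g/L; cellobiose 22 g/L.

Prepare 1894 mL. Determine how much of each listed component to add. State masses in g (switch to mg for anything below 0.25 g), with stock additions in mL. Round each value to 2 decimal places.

IPTG 9.60 mL; Tricine 24.62 g; ammonium chloride 77.56 mL; L-cysteine hydrochloride monohydrate 1.65 g; monopotassium phosphate 19.89 g; cellobiose 41.67 g

Working volume: 1894 mL = 1.894 L.
IPTG: C1V1 = C2V2 → 0.826 mM × 1894 mL ÷ 163 mM = 9.60 mL
Tricine: 1.3 g per 100 mL × 1894 mL ÷ 100 = 24.62 g
ammonium chloride: dilute stock: 12.9 mM × 1894 mL ÷ 315 mM = 77.56 mL
L-cysteine hydrochloride monohydrate: 4.96 mmol/L × 175.6 g/mol × 1.894 L ÷ 1000 = 1.65 g
monopotassium phosphate: 10.5 g/L × 1.894 L = 19.89 g
cellobiose: 22 g/L × 1.894 L = 41.67 g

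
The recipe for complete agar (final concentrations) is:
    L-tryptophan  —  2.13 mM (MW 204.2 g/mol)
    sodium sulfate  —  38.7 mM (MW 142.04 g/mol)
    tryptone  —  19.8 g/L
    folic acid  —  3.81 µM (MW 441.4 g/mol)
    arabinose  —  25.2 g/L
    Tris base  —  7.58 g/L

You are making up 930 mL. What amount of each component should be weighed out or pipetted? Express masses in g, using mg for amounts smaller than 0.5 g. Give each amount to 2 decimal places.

Scale factor relative to 1 L: 0.93.
L-tryptophan: 2.13 mmol/L × 204.2 mg/mmol × 0.93 L = 404.50 mg
sodium sulfate: 38.7 mmol/L × 142.04 g/mol × 0.93 L ÷ 1000 = 5.11 g
tryptone: 19.8 g/L × 0.93 L = 18.41 g
folic acid: 3.81 µmol/L × 441.4 g/mol × 0.93 L ÷ 1000 = 1.56 mg
arabinose: 25.2 g/L × 0.93 L = 23.44 g
Tris base: 7.58 g/L × 0.93 L = 7.05 g

L-tryptophan 404.50 mg; sodium sulfate 5.11 g; tryptone 18.41 g; folic acid 1.56 mg; arabinose 23.44 g; Tris base 7.05 g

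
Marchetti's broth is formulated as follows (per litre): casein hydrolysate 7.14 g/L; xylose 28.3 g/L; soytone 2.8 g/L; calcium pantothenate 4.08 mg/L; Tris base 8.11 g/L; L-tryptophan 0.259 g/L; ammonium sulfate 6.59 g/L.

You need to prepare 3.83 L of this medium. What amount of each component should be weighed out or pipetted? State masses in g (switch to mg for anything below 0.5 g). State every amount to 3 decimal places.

Working volume: 3.83 L.
casein hydrolysate: 7.14 g/L × 3.83 L = 27.346 g
xylose: 28.3 g/L × 3.83 L = 108.389 g
soytone: 2.8 g/L × 3.83 L = 10.724 g
calcium pantothenate: 4.08 mg/L × 3.83 L = 15.626 mg
Tris base: 8.11 g/L × 3.83 L = 31.061 g
L-tryptophan: 0.259 g/L × 3.83 L = 0.992 g
ammonium sulfate: 6.59 g/L × 3.83 L = 25.240 g

casein hydrolysate 27.346 g; xylose 108.389 g; soytone 10.724 g; calcium pantothenate 15.626 mg; Tris base 31.061 g; L-tryptophan 0.992 g; ammonium sulfate 25.240 g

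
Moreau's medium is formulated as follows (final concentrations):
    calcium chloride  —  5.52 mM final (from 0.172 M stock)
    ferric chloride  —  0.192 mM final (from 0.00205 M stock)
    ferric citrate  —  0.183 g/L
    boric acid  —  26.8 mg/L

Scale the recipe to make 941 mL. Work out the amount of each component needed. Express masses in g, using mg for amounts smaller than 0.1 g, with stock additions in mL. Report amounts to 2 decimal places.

calcium chloride 30.20 mL; ferric chloride 88.13 mL; ferric citrate 0.17 g; boric acid 25.22 mg

Target volume = 941 mL = 0.941 L.
calcium chloride: V = C2·V2/C1 = 5.52 mM × 941 mL ÷ 172 mM = 30.20 mL
ferric chloride: V = C2·V2/C1 = 0.192 mM × 941 mL ÷ 2.05 mM = 88.13 mL
ferric citrate: 0.183 g/L × 0.941 L = 0.17 g
boric acid: 26.8 mg/L × 0.941 L = 25.22 mg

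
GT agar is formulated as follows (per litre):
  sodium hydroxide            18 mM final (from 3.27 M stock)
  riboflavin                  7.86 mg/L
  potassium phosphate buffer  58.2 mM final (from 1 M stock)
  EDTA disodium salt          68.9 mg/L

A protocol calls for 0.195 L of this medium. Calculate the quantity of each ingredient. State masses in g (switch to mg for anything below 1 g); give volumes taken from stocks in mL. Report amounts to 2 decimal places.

Working volume: 0.195 L.
sodium hydroxide: dilute stock: 18 mM × 195 mL ÷ 3270 mM = 1.07 mL
riboflavin: 7.86 mg/L × 0.195 L = 1.53 mg
potassium phosphate buffer: V = C2·V2/C1 = 58.2 mM × 195 mL ÷ 1000 mM = 11.35 mL
EDTA disodium salt: 68.9 mg/L × 0.195 L = 13.44 mg

sodium hydroxide 1.07 mL; riboflavin 1.53 mg; potassium phosphate buffer 11.35 mL; EDTA disodium salt 13.44 mg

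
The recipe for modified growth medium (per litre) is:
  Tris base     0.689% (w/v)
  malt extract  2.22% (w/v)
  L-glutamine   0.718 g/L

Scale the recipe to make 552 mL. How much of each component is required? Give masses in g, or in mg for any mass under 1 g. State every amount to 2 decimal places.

Target volume = 552 mL = 0.552 L.
Tris base: 0.689% w/v = 6.89 g/L → 6.89 × 0.552 L = 3.80 g
malt extract: 2.22 g per 100 mL × 552 mL ÷ 100 = 12.25 g
L-glutamine: 0.718 g/L × 0.552 L = 0.396336 g = 396.34 mg

Tris base 3.80 g; malt extract 12.25 g; L-glutamine 396.34 mg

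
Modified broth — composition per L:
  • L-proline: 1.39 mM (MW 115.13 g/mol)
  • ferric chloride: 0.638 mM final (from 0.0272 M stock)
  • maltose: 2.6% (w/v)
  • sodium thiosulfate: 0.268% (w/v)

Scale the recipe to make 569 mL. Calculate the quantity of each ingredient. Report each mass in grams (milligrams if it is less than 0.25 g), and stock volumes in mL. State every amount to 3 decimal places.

Working volume: 569 mL = 0.569 L.
L-proline: 1.39 mmol/L × 115.13 mg/mmol × 0.569 L = 91.057 mg
ferric chloride: C1V1 = C2V2 → 0.638 mM × 569 mL ÷ 27.2 mM = 13.346 mL
maltose: 2.6 g per 100 mL × 569 mL ÷ 100 = 14.794 g
sodium thiosulfate: 0.268 g per 100 mL × 569 mL ÷ 100 = 1.525 g

L-proline 91.057 mg; ferric chloride 13.346 mL; maltose 14.794 g; sodium thiosulfate 1.525 g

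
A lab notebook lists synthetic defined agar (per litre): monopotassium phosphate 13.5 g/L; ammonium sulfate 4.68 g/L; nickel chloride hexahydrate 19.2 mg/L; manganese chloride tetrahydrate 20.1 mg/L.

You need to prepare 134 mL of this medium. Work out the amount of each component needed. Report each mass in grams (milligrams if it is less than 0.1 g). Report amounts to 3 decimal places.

Target volume = 134 mL = 0.134 L.
monopotassium phosphate: 13.5 g/L × 0.134 L = 1.809 g
ammonium sulfate: 4.68 g/L × 0.134 L = 0.627 g
nickel chloride hexahydrate: 19.2 mg/L × 0.134 L = 2.573 mg
manganese chloride tetrahydrate: 20.1 mg/L × 0.134 L = 2.693 mg

monopotassium phosphate 1.809 g; ammonium sulfate 0.627 g; nickel chloride hexahydrate 2.573 mg; manganese chloride tetrahydrate 2.693 mg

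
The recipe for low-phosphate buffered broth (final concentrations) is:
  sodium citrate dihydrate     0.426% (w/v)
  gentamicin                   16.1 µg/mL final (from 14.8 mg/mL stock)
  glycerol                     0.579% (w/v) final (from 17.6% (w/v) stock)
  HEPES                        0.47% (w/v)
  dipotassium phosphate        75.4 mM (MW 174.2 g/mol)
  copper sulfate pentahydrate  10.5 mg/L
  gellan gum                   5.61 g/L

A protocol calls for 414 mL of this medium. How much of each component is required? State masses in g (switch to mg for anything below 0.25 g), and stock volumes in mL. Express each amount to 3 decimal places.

sodium citrate dihydrate 1.764 g; gentamicin 0.450 mL; glycerol 13.620 mL; HEPES 1.946 g; dipotassium phosphate 5.438 g; copper sulfate pentahydrate 4.347 mg; gellan gum 2.323 g

Scale factor relative to 1 L: 0.414.
sodium citrate dihydrate: 0.426 g per 100 mL × 414 mL ÷ 100 = 1.764 g
gentamicin: V = C2·V2/C1 = 16.1 µg/mL × 414 mL ÷ 14800 µg/mL = 0.450 mL
glycerol: C1V1 = C2V2 → 0.579% ÷ 17.6% × 414 mL = 13.620 mL
HEPES: 0.47% w/v = 4.7 g/L → 4.7 × 0.414 L = 1.946 g
dipotassium phosphate: 75.4 mmol/L × 174.2 g/mol × 0.414 L ÷ 1000 = 5.438 g
copper sulfate pentahydrate: 10.5 mg/L × 0.414 L = 4.347 mg
gellan gum: 5.61 g/L × 0.414 L = 2.323 g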